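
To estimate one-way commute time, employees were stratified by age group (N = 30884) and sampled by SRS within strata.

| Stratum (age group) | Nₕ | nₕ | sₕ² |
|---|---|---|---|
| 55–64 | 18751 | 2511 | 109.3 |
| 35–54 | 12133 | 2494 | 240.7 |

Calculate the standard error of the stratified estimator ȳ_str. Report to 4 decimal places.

Var(ȳ_str) = Σₕ Wₕ²(1 − fₕ)sₕ²/nₕ with Wₕ = Nₕ/N, N = 30884.
55–64: Wₕ = 0.60714286; term = 0.60714286²·(1 − 0.13391286)·109.3/2511 = 0.013896864.
35–54: Wₕ = 0.39285714; term = 0.39285714²·(1 − 0.20555510)·240.7/2494 = 0.011833487.
Sum = 0.025730351.
SE = √(0.025730351) = 0.1604.

0.1604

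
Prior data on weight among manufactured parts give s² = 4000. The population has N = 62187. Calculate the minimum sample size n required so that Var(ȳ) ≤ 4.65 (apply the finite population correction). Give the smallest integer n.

Without fpc, n₀ = s²/D = 4000/4.65 = 860.2151.
With fpc, (1 − n/N)·s²/n ≤ D requires n ≥ n₀/(1 + n₀/N) = 860.2151/(1 + 860.2151/62187) = 848.4783.
Rounding up, n = 849.

849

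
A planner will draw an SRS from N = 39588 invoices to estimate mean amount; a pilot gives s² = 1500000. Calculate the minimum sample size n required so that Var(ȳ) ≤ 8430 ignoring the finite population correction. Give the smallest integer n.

178

Without fpc, n₀ = s²/D = 1500000/8430 = 177.9359.
Rounding up, n = 178.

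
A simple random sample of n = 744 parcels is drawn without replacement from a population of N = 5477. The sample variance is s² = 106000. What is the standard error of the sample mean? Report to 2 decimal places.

Under SRS without replacement, Var(ȳ) = (1 − f)·s²/n with f = n/N = 744/5477 = 0.13584079.
Var(ȳ) = (1 − 0.13584079)·106000/744 = 0.86415921·142.47312 = 123.11946.
SE(ȳ) = √(123.11946) = 11.10.

11.10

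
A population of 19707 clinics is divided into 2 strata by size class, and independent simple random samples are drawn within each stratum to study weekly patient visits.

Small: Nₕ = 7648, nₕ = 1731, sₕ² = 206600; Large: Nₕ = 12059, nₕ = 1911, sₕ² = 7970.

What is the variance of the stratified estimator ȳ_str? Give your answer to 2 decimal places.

Var(ȳ_str) = Σₕ Wₕ²(1 − fₕ)sₕ²/nₕ with Wₕ = Nₕ/N, N = 19707.
Small: Wₕ = 0.38808545; term = 0.38808545²·(1 − 0.22633368)·206600/1731 = 13.907263.
Large: Wₕ = 0.61191455; term = 0.61191455²·(1 − 0.15847085)·7970/1911 = 1.3141603.
Sum = 15.221423.

15.22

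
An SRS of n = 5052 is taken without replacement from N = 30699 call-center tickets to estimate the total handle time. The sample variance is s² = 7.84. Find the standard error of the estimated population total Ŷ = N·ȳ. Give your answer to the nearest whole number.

1105

Var(Ŷ) = N²·Var(ȳ) = N²·(1 − n/N)·s²/n.
f = 5052/30699 = 0.16456562; Var(ȳ) = 0.83543438·7.84/5052 = 0.0012964777.
Var(Ŷ) = 30699² · 0.0012964777 = 1.2218377 × 10^6.
SE(Ŷ) = √(1.2218377 × 10^6) = 1105.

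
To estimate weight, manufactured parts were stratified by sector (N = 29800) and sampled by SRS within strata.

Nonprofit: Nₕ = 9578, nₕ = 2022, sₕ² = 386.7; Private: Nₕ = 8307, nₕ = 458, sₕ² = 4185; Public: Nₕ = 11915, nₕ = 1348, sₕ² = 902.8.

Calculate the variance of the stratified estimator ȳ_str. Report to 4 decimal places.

Var(ȳ_str) = Σₕ Wₕ²(1 − fₕ)sₕ²/nₕ with Wₕ = Nₕ/N, N = 29800.
Nonprofit: Wₕ = 0.32140940; term = 0.32140940²·(1 − 0.21110879)·386.7/2022 = 0.015585735.
Private: Wₕ = 0.27875839; term = 0.27875839²·(1 − 0.05513422)·4185/458 = 0.67089723.
Public: Wₕ = 0.39983221; term = 0.39983221²·(1 − 0.11313470)·902.8/1348 = 0.094954354.
Sum = 0.78143732.

0.7814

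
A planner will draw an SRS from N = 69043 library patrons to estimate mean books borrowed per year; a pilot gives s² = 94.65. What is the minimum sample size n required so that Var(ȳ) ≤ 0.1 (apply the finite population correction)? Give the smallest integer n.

Without fpc, n₀ = s²/D = 94.65/0.1 = 946.5000.
With fpc, (1 − n/N)·s²/n ≤ D requires n ≥ n₀/(1 + n₀/N) = 946.5000/(1 + 946.5000/69043) = 933.7000.
Rounding up, n = 934.

934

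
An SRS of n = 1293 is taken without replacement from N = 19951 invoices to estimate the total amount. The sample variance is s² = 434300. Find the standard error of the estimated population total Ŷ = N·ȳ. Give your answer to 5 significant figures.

Var(Ŷ) = N²·Var(ȳ) = N²·(1 − n/N)·s²/n.
f = 1293/19951 = 0.06480878; Var(ȳ) = 0.93519122·434300/1293 = 314.11721.
Var(Ŷ) = 19951² · 314.11721 = 1.2503197 × 10^11.
SE(Ŷ) = √(1.2503197 × 10^11) = 353600.

353600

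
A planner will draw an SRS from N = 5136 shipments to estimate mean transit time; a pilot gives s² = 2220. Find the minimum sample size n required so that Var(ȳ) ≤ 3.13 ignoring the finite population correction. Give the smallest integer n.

Without fpc, n₀ = s²/D = 2220/3.13 = 709.2652.
Rounding up, n = 710.

710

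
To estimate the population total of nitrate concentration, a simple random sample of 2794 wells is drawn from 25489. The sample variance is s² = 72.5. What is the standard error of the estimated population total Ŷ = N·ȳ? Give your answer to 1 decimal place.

3874.3

Var(Ŷ) = N²·Var(ȳ) = N²·(1 − n/N)·s²/n.
f = 2794/25489 = 0.10961591; Var(ȳ) = 0.89038409·72.5/2794 = 0.023104097.
Var(Ŷ) = 25489² · 0.023104097 = 1.501048 × 10^7.
SE(Ŷ) = √(1.501048 × 10^7) = 3874.3.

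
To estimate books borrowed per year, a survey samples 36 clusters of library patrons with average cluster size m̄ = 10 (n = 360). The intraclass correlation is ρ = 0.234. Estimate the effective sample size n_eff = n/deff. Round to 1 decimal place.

115.9

deff = 1 + (10 − 1)·0.234 = 1 + 2.106 = 3.106.
n_eff = 360 / 3.106 = 115.9.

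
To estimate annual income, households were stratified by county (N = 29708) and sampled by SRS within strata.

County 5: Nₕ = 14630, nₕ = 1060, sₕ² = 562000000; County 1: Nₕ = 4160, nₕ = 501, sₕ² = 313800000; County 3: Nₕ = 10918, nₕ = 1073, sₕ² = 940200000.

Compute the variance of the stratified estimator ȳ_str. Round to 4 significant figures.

236800

Var(ȳ_str) = Σₕ Wₕ²(1 − fₕ)sₕ²/nₕ with Wₕ = Nₕ/N, N = 29708.
County 5: Wₕ = 0.49245994; term = 0.49245994²·(1 − 0.07245386)·562000000/1060 = 119263.57.
County 1: Wₕ = 0.14002962; term = 0.14002962²·(1 − 0.12043269)·313800000/501 = 10802.496.
County 3: Wₕ = 0.36751043; term = 0.36751043²·(1 − 0.09827807)·940200000/1073 = 106716.73.
Sum = 236782.8.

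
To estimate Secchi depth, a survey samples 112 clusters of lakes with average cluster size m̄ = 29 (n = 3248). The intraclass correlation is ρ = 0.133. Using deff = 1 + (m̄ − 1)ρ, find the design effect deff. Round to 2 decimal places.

deff = 1 + (29 − 1)·0.133 = 1 + 3.724 = 4.724.

4.72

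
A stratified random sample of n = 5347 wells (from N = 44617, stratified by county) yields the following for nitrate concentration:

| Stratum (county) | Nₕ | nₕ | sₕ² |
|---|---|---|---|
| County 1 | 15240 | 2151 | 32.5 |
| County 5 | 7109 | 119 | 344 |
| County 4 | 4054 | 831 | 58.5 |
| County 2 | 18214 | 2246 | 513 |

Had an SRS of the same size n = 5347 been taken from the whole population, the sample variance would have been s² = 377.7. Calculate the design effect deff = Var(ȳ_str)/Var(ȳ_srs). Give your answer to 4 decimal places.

1.7292

Var(ȳ_str) = Σ Wₕ²(1−fₕ)sₕ²/nₕ with Wₕ = Nₕ/44617:
  County 1: (15240/44617)²·(1−2151/15240)·32.5/2151 = 0.0015140271
  County 5: (7109/44617)²·(1−119/7109)·344/119 = 0.072159986
  County 4: (4054/44617)²·(1−831/4054)·58.5/831 = 4.6205977 × 10^-4
  County 2: (18214/44617)²·(1−2246/18214)·513/2246 = 0.033370502
  → Var(ȳ_str) = 0.10750657.
Var(ȳ_srs) = (1 − 5347/44617)·377.7/5347 = 0.062172358.
deff = 0.10750657 / 0.062172358 = 1.7292.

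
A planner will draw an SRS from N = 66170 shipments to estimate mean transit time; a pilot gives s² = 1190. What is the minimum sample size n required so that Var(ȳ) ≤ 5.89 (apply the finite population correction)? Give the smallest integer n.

Without fpc, n₀ = s²/D = 1190/5.89 = 202.0374.
With fpc, (1 − n/N)·s²/n ≤ D requires n ≥ n₀/(1 + n₀/N) = 202.0374/(1 + 202.0374/66170) = 201.4224.
Rounding up, n = 202.

202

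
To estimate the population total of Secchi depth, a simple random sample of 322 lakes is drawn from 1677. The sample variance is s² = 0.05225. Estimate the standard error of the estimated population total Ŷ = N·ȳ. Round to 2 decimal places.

19.20

Var(Ŷ) = N²·Var(ȳ) = N²·(1 − n/N)·s²/n.
f = 322/1677 = 0.19200954; Var(ȳ) = 0.80799046·0.05225/322 = 1.3111025 × 10^-4.
Var(Ŷ) = 1677² · (1.3111025 × 10^-4) = 368.72516.
SE(Ŷ) = √(368.72516) = 19.20.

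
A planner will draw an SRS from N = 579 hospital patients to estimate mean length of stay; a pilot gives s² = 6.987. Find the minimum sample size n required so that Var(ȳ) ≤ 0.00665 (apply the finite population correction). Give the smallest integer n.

Without fpc, n₀ = s²/D = 6.987/0.00665 = 1050.6767.
With fpc, (1 − n/N)·s²/n ≤ D requires n ≥ n₀/(1 + n₀/N) = 1050.6767/(1 + 1050.6767/579) = 373.2899.
Rounding up, n = 374.

374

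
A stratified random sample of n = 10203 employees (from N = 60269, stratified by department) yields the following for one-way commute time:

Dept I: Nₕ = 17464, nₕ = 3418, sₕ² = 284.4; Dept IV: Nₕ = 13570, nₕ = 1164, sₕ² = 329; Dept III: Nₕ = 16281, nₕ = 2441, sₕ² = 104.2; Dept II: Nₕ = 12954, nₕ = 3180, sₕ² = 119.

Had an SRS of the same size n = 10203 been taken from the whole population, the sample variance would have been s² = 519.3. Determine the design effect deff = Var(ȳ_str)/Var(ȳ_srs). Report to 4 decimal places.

0.5362

Var(ȳ_str) = Σ Wₕ²(1−fₕ)sₕ²/nₕ with Wₕ = Nₕ/60269:
  Dept I: (17464/60269)²·(1−3418/17464)·284.4/3418 = 0.0056190895
  Dept IV: (13570/60269)²·(1−1164/13570)·329/1164 = 0.013099857
  Dept III: (16281/60269)²·(1−2441/16281)·104.2/2441 = 0.002648068
  Dept II: (12954/60269)²·(1−3180/12954)·119/3180 = 0.0013043919
  → Var(ȳ_str) = 0.022671406.
Var(ȳ_srs) = (1 − 10203/60269)·519.3/10203 = 0.042280425.
deff = 0.022671406 / 0.042280425 = 0.5362.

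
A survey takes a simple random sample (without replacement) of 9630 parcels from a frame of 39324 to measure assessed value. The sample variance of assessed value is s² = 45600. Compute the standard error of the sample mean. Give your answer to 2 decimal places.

1.89

Under SRS without replacement, Var(ȳ) = (1 − f)·s²/n with f = n/N = 9630/39324 = 0.24488862.
Var(ȳ) = (1 − 0.24488862)·45600/9630 = 0.75511138·4.7352025 = 3.5756053.
SE(ȳ) = √(3.5756053) = 1.89.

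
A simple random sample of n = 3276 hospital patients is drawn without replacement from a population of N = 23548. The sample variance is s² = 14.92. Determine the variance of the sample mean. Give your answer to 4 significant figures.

0.003921

Under SRS without replacement, Var(ȳ) = (1 − f)·s²/n with f = n/N = 3276/23548 = 0.13912010.
Var(ȳ) = (1 − 0.13912010)·14.92/3276 = 0.86087990·0.0045543346 = 0.0039207351.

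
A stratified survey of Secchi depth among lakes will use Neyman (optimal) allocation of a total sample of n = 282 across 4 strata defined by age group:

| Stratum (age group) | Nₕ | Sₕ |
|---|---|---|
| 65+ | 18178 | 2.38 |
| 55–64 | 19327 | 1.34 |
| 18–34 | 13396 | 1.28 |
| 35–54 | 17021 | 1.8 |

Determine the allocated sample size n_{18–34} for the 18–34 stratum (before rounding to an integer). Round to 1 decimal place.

41.3

Neyman allocation: nₕ = n·NₕSₕ / Σⱼ NⱼSⱼ.
Σ NⱼSⱼ = 18178·2.38 + 19327·1.34 + 13396·1.28 + 17021·1.8 = 116946.5.
n_{18–34} = 282·13396·1.28 / 116946.5 = 41.3.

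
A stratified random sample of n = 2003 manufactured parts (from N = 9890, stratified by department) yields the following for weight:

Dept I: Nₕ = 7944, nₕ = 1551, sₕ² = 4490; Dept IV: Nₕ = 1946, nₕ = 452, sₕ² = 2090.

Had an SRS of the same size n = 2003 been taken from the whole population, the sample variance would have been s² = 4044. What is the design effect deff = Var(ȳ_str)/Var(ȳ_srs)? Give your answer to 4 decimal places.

1.0189

Var(ȳ_str) = Σ Wₕ²(1−fₕ)sₕ²/nₕ with Wₕ = Nₕ/9890:
  Dept I: (7944/9890)²·(1−1551/7944)·4490/1551 = 1.5030932
  Dept IV: (1946/9890)²·(1−452/1946)·2090/452 = 0.13743859
  → Var(ȳ_str) = 1.6405318.
Var(ȳ_srs) = (1 − 2003/9890)·4044/2003 = 1.6100737.
deff = 1.6405318 / 1.6100737 = 1.0189.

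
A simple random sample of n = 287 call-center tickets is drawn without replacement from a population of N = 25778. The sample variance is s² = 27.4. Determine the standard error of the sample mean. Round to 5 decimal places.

0.30726

Under SRS without replacement, Var(ȳ) = (1 − f)·s²/n with f = n/N = 287/25778 = 0.01113352.
Var(ȳ) = (1 − 0.01113352)·27.4/287 = 0.98886648·0.095470383 = 0.094407461.
SE(ȳ) = √(0.094407461) = 0.30726.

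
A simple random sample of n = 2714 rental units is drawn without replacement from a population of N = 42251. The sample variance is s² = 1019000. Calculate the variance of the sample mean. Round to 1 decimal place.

351.3

Under SRS without replacement, Var(ȳ) = (1 − f)·s²/n with f = n/N = 2714/42251 = 0.06423517.
Var(ȳ) = (1 − 0.06423517)·1019000/2714 = 0.93576483·375.46057 = 351.3428.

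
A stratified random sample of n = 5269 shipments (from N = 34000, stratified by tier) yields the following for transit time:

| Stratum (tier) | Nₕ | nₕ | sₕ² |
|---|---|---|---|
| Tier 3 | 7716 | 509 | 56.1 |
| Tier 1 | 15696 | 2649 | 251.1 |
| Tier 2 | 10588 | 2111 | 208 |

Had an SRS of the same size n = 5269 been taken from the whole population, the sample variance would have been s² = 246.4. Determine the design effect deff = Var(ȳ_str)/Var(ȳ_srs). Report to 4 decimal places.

0.7527

Var(ȳ_str) = Σ Wₕ²(1−fₕ)sₕ²/nₕ with Wₕ = Nₕ/34000:
  Tier 3: (7716/34000)²·(1−509/7716)·56.1/509 = 0.00530193
  Tier 1: (15696/34000)²·(1−2649/15696)·251.1/2649 = 0.01679216
  Tier 2: (10588/34000)²·(1−2111/10588)·208/2111 = 0.0076502105
  → Var(ȳ_str) = 0.029744301.
Var(ȳ_srs) = (1 − 5269/34000)·246.4/5269 = 0.039517033.
deff = 0.029744301 / 0.039517033 = 0.7527.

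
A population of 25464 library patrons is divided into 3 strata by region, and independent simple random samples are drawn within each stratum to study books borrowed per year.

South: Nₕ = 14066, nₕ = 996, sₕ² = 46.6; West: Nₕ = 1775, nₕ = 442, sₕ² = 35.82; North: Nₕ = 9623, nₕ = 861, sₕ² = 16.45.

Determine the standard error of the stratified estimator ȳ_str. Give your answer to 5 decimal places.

0.12667

Var(ȳ_str) = Σₕ Wₕ²(1 − fₕ)sₕ²/nₕ with Wₕ = Nₕ/N, N = 25464.
South: Wₕ = 0.55238768; term = 0.55238768²·(1 − 0.07080904)·46.6/996 = 0.013265375.
West: Wₕ = 0.06970625; term = 0.06970625²·(1 − 0.24901408)·35.82/442 = 2.9571855 × 10^-4.
North: Wₕ = 0.37790606; term = 0.37790606²·(1 − 0.08947314)·16.45/861 = 0.0024844098.
Sum = 0.016045503.
SE = √(0.016045503) = 0.12667.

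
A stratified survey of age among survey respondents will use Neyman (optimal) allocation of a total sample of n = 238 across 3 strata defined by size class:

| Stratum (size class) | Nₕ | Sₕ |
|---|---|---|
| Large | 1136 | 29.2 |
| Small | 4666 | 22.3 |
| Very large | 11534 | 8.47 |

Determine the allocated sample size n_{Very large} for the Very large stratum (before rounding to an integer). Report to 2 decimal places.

98.98

Neyman allocation: nₕ = n·NₕSₕ / Σⱼ NⱼSⱼ.
Σ NⱼSⱼ = 1136·29.2 + 4666·22.3 + 11534·8.47 = 234915.98.
n_{Very large} = 238·11534·8.47 / 234915.98 = 98.98.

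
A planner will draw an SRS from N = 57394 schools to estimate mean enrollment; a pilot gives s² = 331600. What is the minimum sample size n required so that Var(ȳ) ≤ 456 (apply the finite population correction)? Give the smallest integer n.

719

Without fpc, n₀ = s²/D = 331600/456 = 727.1930.
With fpc, (1 − n/N)·s²/n ≤ D requires n ≥ n₀/(1 + n₀/N) = 727.1930/(1 + 727.1930/57394) = 718.0946.
Rounding up, n = 719.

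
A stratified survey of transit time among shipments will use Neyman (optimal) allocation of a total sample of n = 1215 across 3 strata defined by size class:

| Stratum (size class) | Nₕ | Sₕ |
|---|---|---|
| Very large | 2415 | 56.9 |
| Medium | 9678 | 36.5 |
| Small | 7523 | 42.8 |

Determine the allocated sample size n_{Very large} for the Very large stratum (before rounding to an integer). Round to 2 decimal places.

Neyman allocation: nₕ = n·NₕSₕ / Σⱼ NⱼSⱼ.
Σ NⱼSⱼ = 2415·56.9 + 9678·36.5 + 7523·42.8 = 812644.9.
n_{Very large} = 1215·2415·56.9 / 812644.9 = 205.45.

205.45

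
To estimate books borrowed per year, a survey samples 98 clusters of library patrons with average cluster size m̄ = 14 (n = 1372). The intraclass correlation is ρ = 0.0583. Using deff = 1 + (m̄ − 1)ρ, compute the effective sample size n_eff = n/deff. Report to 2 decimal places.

780.48

deff = 1 + (14 − 1)·0.0583 = 1 + 0.7579 = 1.7579.
n_eff = 1372 / 1.7579 = 780.48.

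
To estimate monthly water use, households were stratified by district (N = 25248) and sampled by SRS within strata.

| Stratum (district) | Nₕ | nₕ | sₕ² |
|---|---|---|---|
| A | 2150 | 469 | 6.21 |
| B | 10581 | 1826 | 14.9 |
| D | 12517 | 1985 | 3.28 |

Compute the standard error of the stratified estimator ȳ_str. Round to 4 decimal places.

Var(ȳ_str) = Σₕ Wₕ²(1 − fₕ)sₕ²/nₕ with Wₕ = Nₕ/N, N = 25248.
A: Wₕ = 0.08515526; term = 0.08515526²·(1 − 0.21813953)·6.21/469 = 7.5070787 × 10^-5.
B: Wₕ = 0.41908270; term = 0.41908270²·(1 − 0.17257348)·14.9/1826 = 0.0011858081.
D: Wₕ = 0.49576204; term = 0.49576204²·(1 − 0.15858433)·3.28/1985 = 3.4172006 × 10^-4.
Sum = 0.0016025989.
SE = √(0.0016025989) = 0.0400.

0.0400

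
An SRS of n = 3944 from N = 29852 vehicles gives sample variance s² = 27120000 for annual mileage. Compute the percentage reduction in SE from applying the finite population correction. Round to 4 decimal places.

f = n/N = 3944/29852 = 0.13211845.
SE_no-fpc = √(s²/n) = 82.923264; SE_fpc = √((1−f)s²/n) = 77.251446.
Ratio = √(1−f) = 0.93160160. Reduction = 100·(1 − 0.93160160) = 6.8398%.

6.8398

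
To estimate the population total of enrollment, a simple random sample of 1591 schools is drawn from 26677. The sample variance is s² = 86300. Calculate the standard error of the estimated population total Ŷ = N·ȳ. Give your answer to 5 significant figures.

190530

Var(Ŷ) = N²·Var(ȳ) = N²·(1 − n/N)·s²/n.
f = 1591/26677 = 0.05963939; Var(ȳ) = 0.94036061·86300/1591 = 51.007618.
Var(Ŷ) = 26677² · 51.007618 = 3.63002 × 10^10.
SE(Ŷ) = √(3.63002 × 10^10) = 190530.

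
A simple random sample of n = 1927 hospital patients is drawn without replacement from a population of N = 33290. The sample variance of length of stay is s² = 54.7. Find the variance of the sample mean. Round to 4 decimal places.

Under SRS without replacement, Var(ȳ) = (1 − f)·s²/n with f = n/N = 1927/33290 = 0.05788525.
Var(ȳ) = (1 − 0.05788525)·54.7/1927 = 0.94211475·0.028386092 = 0.026742956.

0.0267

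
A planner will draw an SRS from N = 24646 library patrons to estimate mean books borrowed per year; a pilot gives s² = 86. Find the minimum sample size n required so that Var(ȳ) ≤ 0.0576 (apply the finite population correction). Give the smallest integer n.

Without fpc, n₀ = s²/D = 86/0.0576 = 1493.0556.
With fpc, (1 − n/N)·s²/n ≤ D requires n ≥ n₀/(1 + n₀/N) = 1493.0556/(1 + 1493.0556/24646) = 1407.7727.
Rounding up, n = 1408.

1408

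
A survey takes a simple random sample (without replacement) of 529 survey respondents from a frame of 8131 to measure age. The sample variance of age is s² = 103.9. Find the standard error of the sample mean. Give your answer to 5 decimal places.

0.42852

Under SRS without replacement, Var(ȳ) = (1 − f)·s²/n with f = n/N = 529/8131 = 0.06505965.
Var(ȳ) = (1 − 0.06505965)·103.9/529 = 0.93494035·0.19640832 = 0.18363006.
SE(ȳ) = √(0.18363006) = 0.42852.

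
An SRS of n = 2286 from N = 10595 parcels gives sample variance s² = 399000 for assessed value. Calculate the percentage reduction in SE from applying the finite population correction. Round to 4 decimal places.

f = n/N = 2286/10595 = 0.21576215.
SE_no-fpc = √(s²/n) = 13.211385; SE_fpc = √((1−f)s²/n) = 11.699633.
Ratio = √(1−f) = 0.88557205. Reduction = 100·(1 − 0.88557205) = 11.4428%.

11.4428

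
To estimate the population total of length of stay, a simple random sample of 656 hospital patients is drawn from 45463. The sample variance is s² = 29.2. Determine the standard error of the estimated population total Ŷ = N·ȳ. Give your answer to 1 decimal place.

Var(Ŷ) = N²·Var(ȳ) = N²·(1 − n/N)·s²/n.
f = 656/45463 = 0.01442932; Var(ȳ) = 0.98557068·29.2/656 = 0.043869915.
Var(Ŷ) = 45463² · 0.043869915 = 9.0674042 × 10^7.
SE(Ŷ) = √(9.0674042 × 10^7) = 9522.3.

9522.3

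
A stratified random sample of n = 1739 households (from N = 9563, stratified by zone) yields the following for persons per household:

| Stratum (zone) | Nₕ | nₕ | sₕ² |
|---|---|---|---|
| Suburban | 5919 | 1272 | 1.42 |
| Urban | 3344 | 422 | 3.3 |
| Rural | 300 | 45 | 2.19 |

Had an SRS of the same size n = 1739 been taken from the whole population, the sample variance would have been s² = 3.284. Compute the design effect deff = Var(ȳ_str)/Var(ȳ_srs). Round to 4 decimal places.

0.7844

Var(ȳ_str) = Σ Wₕ²(1−fₕ)sₕ²/nₕ with Wₕ = Nₕ/9563:
  Suburban: (5919/9563)²·(1−1272/5919)·1.42/1272 = 3.3576385 × 10^-4
  Urban: (3344/9563)²·(1−422/3344)·3.3/422 = 8.355254 × 10^-4
  Rural: (300/9563)²·(1−45/300)·2.19/45 = 4.071034 × 10^-5
  → Var(ȳ_str) = 0.0012119996.
Var(ȳ_srs) = (1 − 1739/9563)·3.284/1739 = 0.0015450348.
deff = 0.0012119996 / 0.0015450348 = 0.7844.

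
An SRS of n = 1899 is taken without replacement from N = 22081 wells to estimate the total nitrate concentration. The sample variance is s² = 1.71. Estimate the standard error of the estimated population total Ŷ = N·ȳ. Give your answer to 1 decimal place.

633.5

Var(Ŷ) = N²·Var(ȳ) = N²·(1 − n/N)·s²/n.
f = 1899/22081 = 0.08600154; Var(ȳ) = 0.91399846·1.71/1899 = 8.2303179 × 10^-4.
Var(Ŷ) = 22081² · (8.2303179 × 10^-4) = 401286.07.
SE(Ŷ) = √(401286.07) = 633.5.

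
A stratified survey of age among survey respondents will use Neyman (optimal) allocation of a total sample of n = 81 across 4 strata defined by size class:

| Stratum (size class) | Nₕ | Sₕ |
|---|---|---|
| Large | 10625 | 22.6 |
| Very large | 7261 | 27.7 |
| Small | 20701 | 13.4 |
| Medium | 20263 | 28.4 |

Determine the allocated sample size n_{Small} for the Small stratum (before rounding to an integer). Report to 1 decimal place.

Neyman allocation: nₕ = n·NₕSₕ / Σⱼ NⱼSⱼ.
Σ NⱼSⱼ = 10625·22.6 + 7261·27.7 + 20701·13.4 + 20263·28.4 = 1.2941173 × 10^6.
n_{Small} = 81·20701·13.4 / (1.2941173 × 10^6) = 17.4.

17.4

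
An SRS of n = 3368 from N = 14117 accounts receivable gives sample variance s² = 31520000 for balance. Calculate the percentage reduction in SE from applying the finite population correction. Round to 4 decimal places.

12.7405

f = n/N = 3368/14117 = 0.23857760.
SE_no-fpc = √(s²/n) = 96.740218; SE_fpc = √((1−f)s²/n) = 84.415051.
Ratio = √(1−f) = 0.87259521. Reduction = 100·(1 − 0.87259521) = 12.7405%.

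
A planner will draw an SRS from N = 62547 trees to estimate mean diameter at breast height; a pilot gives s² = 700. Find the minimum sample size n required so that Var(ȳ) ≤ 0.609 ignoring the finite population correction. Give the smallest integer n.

Without fpc, n₀ = s²/D = 700/0.609 = 1149.4253.
Rounding up, n = 1150.

1150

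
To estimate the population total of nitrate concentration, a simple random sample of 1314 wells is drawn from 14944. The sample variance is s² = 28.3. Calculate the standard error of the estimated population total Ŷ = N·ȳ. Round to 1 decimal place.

2094.5

Var(Ŷ) = N²·Var(ȳ) = N²·(1 − n/N)·s²/n.
f = 1314/14944 = 0.08792827; Var(ȳ) = 0.91207173·28.3/1314 = 0.019643554.
Var(Ŷ) = 14944² · 0.019643554 = 4.3868601 × 10^6.
SE(Ŷ) = √(4.3868601 × 10^6) = 2094.5.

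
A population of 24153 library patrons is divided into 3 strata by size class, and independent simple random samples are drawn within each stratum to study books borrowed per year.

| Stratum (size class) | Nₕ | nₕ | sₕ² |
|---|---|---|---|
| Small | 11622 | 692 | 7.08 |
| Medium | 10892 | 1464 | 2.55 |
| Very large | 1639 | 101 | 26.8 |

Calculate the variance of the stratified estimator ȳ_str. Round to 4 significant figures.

0.003681

Var(ȳ_str) = Σₕ Wₕ²(1 − fₕ)sₕ²/nₕ with Wₕ = Nₕ/N, N = 24153.
Small: Wₕ = 0.48118246; term = 0.48118246²·(1 − 0.05954225)·7.08/692 = 0.0022278504.
Medium: Wₕ = 0.45095847; term = 0.45095847²·(1 − 0.13441058)·2.55/1464 = 3.0660847 × 10^-4.
Very large: Wₕ = 0.06785907; term = 0.06785907²·(1 − 0.06162294)·26.8/101 = 0.0011465858.
Sum = 0.0036810447.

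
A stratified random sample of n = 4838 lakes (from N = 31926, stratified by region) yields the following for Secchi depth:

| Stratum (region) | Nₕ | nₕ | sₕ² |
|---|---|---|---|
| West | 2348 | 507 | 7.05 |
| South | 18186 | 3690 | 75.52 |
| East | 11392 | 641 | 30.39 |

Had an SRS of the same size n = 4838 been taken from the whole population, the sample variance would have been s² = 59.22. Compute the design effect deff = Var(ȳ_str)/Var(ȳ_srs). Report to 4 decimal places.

1.0639

Var(ȳ_str) = Σ Wₕ²(1−fₕ)sₕ²/nₕ with Wₕ = Nₕ/31926:
  West: (2348/31926)²·(1−507/2348)·7.05/507 = 5.8971751 × 10^-5
  South: (18186/31926)²·(1−3690/18186)·75.52/3690 = 0.0052933665
  East: (11392/31926)²·(1−641/11392)·30.39/641 = 0.0056968199
  → Var(ȳ_str) = 0.011049158.
Var(ȳ_srs) = (1 − 4838/31926)·59.22/4838 = 0.010385681.
deff = 0.011049158 / 0.010385681 = 1.0639.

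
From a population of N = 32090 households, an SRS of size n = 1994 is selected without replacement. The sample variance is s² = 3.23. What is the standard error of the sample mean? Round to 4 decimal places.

Under SRS without replacement, Var(ȳ) = (1 − f)·s²/n with f = n/N = 1994/32090 = 0.06213774.
Var(ȳ) = (1 − 0.06213774)·3.23/1994 = 0.93786226·0.0016198596 = 0.0015192052.
SE(ȳ) = √(0.0015192052) = 0.0390.

0.0390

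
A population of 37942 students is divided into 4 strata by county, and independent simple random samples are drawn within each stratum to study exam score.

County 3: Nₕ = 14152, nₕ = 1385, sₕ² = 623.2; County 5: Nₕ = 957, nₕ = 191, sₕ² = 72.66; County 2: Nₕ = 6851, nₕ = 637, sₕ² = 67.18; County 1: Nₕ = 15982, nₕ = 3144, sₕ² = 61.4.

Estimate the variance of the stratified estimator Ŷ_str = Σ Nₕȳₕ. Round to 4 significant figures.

9.007 × 10^7

Var(Ŷ_str) = Σₕ Nₕ²(1 − fₕ)sₕ²/nₕ.
County 3: 14152²·(1 − 1385/14152)·623.2/1385 = 8.129884 × 10^7.
County 5: 957²·(1 − 191/957)·72.66/191 = 278870.6.
County 2: 6851²·(1 − 637/6851)·67.18/637 = 4.4897875 × 10^6.
County 1: 15982²·(1 − 3144/15982)·61.4/3144 = 4.0069538 × 10^6.
Sum = 9.0074452 × 10^7.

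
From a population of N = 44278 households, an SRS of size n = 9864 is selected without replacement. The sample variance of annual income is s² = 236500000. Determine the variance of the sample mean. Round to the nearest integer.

Under SRS without replacement, Var(ȳ) = (1 − f)·s²/n with f = n/N = 9864/44278 = 0.22277429.
Var(ȳ) = (1 − 0.22277429)·236500000/9864 = 0.77722571·23976.075 = 18634.822.

18635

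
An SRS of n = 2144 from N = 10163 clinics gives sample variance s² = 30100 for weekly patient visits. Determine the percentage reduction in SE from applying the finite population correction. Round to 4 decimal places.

11.1722

f = n/N = 2144/10163 = 0.21096133.
SE_no-fpc = √(s²/n) = 3.7468893; SE_fpc = √((1−f)s²/n) = 3.3282811.
Ratio = √(1−f) = 0.88827849. Reduction = 100·(1 − 0.88827849) = 11.1722%.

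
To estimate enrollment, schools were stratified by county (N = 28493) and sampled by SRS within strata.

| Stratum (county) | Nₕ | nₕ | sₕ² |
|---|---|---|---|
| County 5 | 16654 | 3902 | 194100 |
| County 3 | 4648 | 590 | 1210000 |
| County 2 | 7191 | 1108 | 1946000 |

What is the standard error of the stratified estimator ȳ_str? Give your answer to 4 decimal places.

Var(ȳ_str) = Σₕ Wₕ²(1 − fₕ)sₕ²/nₕ with Wₕ = Nₕ/N, N = 28493.
County 5: Wₕ = 0.58449444; term = 0.58449444²·(1 − 0.23429807)·194100/3902 = 13.012441.
County 3: Wₕ = 0.16312779; term = 0.16312779²·(1 − 0.12693632)·1210000/590 = 47.646956.
County 2: Wₕ = 0.25237778; term = 0.25237778²·(1 − 0.15408149)·1946000/1108 = 94.631086.
Sum = 155.29048.
SE = √(155.29048) = 12.4616.

12.4616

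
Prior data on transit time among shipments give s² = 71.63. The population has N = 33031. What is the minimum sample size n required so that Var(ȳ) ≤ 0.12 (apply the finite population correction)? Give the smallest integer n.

Without fpc, n₀ = s²/D = 71.63/0.12 = 596.9167.
With fpc, (1 − n/N)·s²/n ≤ D requires n ≥ n₀/(1 + n₀/N) = 596.9167/(1 + 596.9167/33031) = 586.3211.
Rounding up, n = 587.

587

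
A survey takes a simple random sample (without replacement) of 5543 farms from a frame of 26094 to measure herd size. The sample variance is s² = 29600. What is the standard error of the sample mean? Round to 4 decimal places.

Under SRS without replacement, Var(ȳ) = (1 − f)·s²/n with f = n/N = 5543/26094 = 0.21242431.
Var(ȳ) = (1 − 0.21242431)·29600/5543 = 0.78757569·5.3400686 = 4.2057082.
SE(ȳ) = √(4.2057082) = 2.0508.

2.0508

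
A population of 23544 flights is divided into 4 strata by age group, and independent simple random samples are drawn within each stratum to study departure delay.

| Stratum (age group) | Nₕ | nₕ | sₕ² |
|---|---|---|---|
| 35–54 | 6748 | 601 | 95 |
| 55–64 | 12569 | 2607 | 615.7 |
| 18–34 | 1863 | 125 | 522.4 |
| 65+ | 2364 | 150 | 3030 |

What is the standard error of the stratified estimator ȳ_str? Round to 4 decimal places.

Var(ȳ_str) = Σₕ Wₕ²(1 − fₕ)sₕ²/nₕ with Wₕ = Nₕ/N, N = 23544.
35–54: Wₕ = 0.28661230; term = 0.28661230²·(1 − 0.08906343)·95/601 = 0.011828425.
55–64: Wₕ = 0.53385151; term = 0.53385151²·(1 − 0.20741507)·615.7/2607 = 0.0533476.
18–34: Wₕ = 0.07912844; term = 0.07912844²·(1 − 0.06709608)·522.4/125 = 0.024411546.
65+: Wₕ = 0.10040775; term = 0.10040775²·(1 − 0.06345178)·3030/150 = 0.19072866.
Sum = 0.28031623.
SE = √(0.28031623) = 0.5294.

0.5294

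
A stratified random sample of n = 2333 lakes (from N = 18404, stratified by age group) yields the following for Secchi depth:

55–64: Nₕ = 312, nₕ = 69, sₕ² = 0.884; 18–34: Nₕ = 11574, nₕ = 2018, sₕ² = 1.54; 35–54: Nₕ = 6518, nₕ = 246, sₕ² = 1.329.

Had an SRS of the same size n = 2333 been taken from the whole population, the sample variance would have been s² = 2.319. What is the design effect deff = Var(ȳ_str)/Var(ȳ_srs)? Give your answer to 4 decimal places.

1.0416

Var(ȳ_str) = Σ Wₕ²(1−fₕ)sₕ²/nₕ with Wₕ = Nₕ/18404:
  55–64: (312/18404)²·(1−69/312)·0.884/69 = 2.8677388 × 10^-6
  18–34: (11574/18404)²·(1−2018/11574)·1.54/2018 = 2.4919236 × 10^-4
  35–54: (6518/18404)²·(1−246/6518)·1.329/246 = 6.520574 × 10^-4
  → Var(ȳ_str) = 9.041175 × 10^-4.
Var(ȳ_srs) = (1 − 2333/18404)·2.319/2333 = 8.6799393 × 10^-4.
deff = (9.041175 × 10^-4) / (8.6799393 × 10^-4) = 1.0416.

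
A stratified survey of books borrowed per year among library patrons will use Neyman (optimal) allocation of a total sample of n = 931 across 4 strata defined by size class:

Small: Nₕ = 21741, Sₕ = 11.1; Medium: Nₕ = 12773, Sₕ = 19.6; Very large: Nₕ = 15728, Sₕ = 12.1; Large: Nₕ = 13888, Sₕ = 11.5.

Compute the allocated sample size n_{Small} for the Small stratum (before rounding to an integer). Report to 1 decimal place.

266.9

Neyman allocation: nₕ = n·NₕSₕ / Σⱼ NⱼSⱼ.
Σ NⱼSⱼ = 21741·11.1 + 12773·19.6 + 15728·12.1 + 13888·11.5 = 841696.7.
n_{Small} = 931·21741·11.1 / 841696.7 = 266.9.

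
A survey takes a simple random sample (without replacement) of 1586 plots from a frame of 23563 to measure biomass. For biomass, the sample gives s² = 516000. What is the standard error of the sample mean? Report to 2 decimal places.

Under SRS without replacement, Var(ȳ) = (1 − f)·s²/n with f = n/N = 1586/23563 = 0.06730892.
Var(ȳ) = (1 − 0.06730892)·516000/1586 = 0.93269108·325.34678 = 303.44804.
SE(ȳ) = √(303.44804) = 17.42.

17.42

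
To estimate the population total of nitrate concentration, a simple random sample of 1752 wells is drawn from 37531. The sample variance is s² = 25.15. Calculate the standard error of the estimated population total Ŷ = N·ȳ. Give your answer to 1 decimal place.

4390.5

Var(Ŷ) = N²·Var(ȳ) = N²·(1 − n/N)·s²/n.
f = 1752/37531 = 0.04668141; Var(ȳ) = 0.95331859·25.15/1752 = 0.01368491.
Var(Ŷ) = 37531² · 0.01368491 = 1.9276235 × 10^7.
SE(Ŷ) = √(1.9276235 × 10^7) = 4390.5.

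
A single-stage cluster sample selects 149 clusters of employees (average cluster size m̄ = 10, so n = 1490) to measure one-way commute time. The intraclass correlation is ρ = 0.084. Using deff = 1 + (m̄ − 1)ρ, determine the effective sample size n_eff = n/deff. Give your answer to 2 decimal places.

848.52

deff = 1 + (10 − 1)·0.084 = 1 + 0.756 = 1.756.
n_eff = 1490 / 1.756 = 848.52.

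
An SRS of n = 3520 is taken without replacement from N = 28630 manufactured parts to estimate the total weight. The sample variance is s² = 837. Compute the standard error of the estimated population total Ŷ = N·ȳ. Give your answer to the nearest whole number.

Var(Ŷ) = N²·Var(ȳ) = N²·(1 − n/N)·s²/n.
f = 3520/28630 = 0.12294796; Var(ȳ) = 0.87705204·837/3520 = 0.20854902.
Var(Ŷ) = 28630² · 0.20854902 = 1.7094281 × 10^8.
SE(Ŷ) = √(1.7094281 × 10^8) = 13075.

13075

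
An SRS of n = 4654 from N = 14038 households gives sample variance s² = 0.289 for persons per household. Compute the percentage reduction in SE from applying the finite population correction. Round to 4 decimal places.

18.2399

f = n/N = 4654/14038 = 0.33152871.
SE_no-fpc = √(s²/n) = 0.0078801726; SE_fpc = √((1−f)s²/n) = 0.0064428365.
Ratio = √(1−f) = 0.81760094. Reduction = 100·(1 − 0.81760094) = 18.2399%.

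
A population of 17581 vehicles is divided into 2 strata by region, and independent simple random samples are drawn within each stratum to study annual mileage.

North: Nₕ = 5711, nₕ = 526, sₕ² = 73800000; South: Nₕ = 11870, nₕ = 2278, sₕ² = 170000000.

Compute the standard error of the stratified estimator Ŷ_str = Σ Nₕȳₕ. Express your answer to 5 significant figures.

Var(Ŷ_str) = Σₕ Nₕ²(1 − fₕ)sₕ²/nₕ.
North: 5711²·(1 − 526/5711)·73800000/526 = 4.1546222 × 10^12.
South: 11870²·(1 − 2278/11870)·170000000/2278 = 8.496794 × 10^12.
Sum = 1.2651416 × 10^13.
SE = √(1.2651416 × 10^13) = 3.5569 × 10^6.

3.5569 × 10^6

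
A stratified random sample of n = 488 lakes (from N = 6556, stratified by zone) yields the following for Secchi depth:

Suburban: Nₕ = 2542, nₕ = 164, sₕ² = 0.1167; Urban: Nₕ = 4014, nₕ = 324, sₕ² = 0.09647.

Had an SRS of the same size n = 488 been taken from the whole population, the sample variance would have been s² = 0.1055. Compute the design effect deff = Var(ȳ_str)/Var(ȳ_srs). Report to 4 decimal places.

1.0129

Var(ȳ_str) = Σ Wₕ²(1−fₕ)sₕ²/nₕ with Wₕ = Nₕ/6556:
  Suburban: (2542/6556)²·(1−164/2542)·0.1167/164 = 1.0007752 × 10^-4
  Urban: (4014/6556)²·(1−324/4014)·0.09647/324 = 1.0260608 × 10^-4
  → Var(ȳ_str) = 2.026836 × 10^-4.
Var(ȳ_srs) = (1 − 488/6556)·0.1055/488 = 2.000964 × 10^-4.
deff = (2.026836 × 10^-4) / (2.000964 × 10^-4) = 1.0129.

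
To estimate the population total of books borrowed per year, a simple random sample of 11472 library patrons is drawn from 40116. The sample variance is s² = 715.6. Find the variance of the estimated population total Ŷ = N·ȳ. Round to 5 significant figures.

7.1677 × 10^7

Var(Ŷ) = N²·Var(ȳ) = N²·(1 − n/N)·s²/n.
f = 11472/40116 = 0.28597069; Var(ȳ) = 0.71402931·715.6/11472 = 0.044539695.
Var(Ŷ) = 40116² · 0.044539695 = 7.167744 × 10^7.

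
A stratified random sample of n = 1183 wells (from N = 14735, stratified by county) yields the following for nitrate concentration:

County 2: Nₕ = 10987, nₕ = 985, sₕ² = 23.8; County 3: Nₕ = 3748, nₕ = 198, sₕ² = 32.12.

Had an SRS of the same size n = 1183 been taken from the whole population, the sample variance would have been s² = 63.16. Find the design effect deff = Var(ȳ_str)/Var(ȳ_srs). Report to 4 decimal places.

Var(ȳ_str) = Σ Wₕ²(1−fₕ)sₕ²/nₕ with Wₕ = Nₕ/14735:
  County 2: (10987/14735)²·(1−985/10987)·23.8/985 = 0.012229436
  County 3: (3748/14735)²·(1−198/3748)·32.12/198 = 0.0099411815
  → Var(ȳ_str) = 0.022170618.
Var(ȳ_srs) = (1 − 1183/14735)·63.16/1183 = 0.049103294.
deff = 0.022170618 / 0.049103294 = 0.4515.

0.4515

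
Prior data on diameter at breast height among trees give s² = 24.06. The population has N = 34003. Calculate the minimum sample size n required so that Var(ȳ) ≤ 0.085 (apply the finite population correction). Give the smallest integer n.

281

Without fpc, n₀ = s²/D = 24.06/0.085 = 283.0588.
With fpc, (1 − n/N)·s²/n ≤ D requires n ≥ n₀/(1 + n₀/N) = 283.0588/(1 + 283.0588/34003) = 280.7219.
Rounding up, n = 281.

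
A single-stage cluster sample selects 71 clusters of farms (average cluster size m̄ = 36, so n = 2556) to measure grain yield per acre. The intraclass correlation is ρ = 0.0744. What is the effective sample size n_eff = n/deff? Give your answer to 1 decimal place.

deff = 1 + (36 − 1)·0.0744 = 1 + 2.604 = 3.604.
n_eff = 2556 / 3.604 = 709.2.

709.2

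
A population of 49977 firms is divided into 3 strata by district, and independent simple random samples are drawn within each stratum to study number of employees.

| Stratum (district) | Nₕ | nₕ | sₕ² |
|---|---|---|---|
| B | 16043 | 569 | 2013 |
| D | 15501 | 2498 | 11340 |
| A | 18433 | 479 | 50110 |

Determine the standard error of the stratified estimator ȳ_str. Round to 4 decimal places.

Var(ȳ_str) = Σₕ Wₕ²(1 − fₕ)sₕ²/nₕ with Wₕ = Nₕ/N, N = 49977.
B: Wₕ = 0.32100766; term = 0.32100766²·(1 − 0.03546718)·2013/569 = 0.35162465.
D: Wₕ = 0.31016267; term = 0.31016267²·(1 − 0.16115089)·11340/2498 = 0.36633932.
A: Wₕ = 0.36882966; term = 0.36882966²·(1 − 0.02598600)·50110/479 = 13.861358.
Sum = 14.579322.
SE = √(14.579322) = 3.8183.

3.8183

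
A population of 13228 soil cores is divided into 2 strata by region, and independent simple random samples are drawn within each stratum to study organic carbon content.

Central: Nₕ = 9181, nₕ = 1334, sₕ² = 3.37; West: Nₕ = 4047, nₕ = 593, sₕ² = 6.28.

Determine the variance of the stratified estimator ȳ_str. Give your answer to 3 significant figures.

Var(ȳ_str) = Σₕ Wₕ²(1 − fₕ)sₕ²/nₕ with Wₕ = Nₕ/N, N = 13228.
Central: Wₕ = 0.69405806; term = 0.69405806²·(1 − 0.14530008)·3.37/1334 = 0.0010401102.
West: Wₕ = 0.30594194; term = 0.30594194²·(1 − 0.14652829)·6.28/593 = 8.4600341 × 10^-4.
Sum = 0.0018861136.

0.00189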